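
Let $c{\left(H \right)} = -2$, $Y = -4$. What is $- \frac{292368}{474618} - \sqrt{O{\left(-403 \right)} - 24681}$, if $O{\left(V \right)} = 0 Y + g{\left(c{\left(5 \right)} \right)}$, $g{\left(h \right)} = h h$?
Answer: $- \frac{48728}{79103} - i \sqrt{24677} \approx -0.61601 - 157.09 i$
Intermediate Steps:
$g{\left(h \right)} = h^{2}$
$O{\left(V \right)} = 4$ ($O{\left(V \right)} = 0 \left(-4\right) + \left(-2\right)^{2} = 0 + 4 = 4$)
$- \frac{292368}{474618} - \sqrt{O{\left(-403 \right)} - 24681} = - \frac{292368}{474618} - \sqrt{4 - 24681} = \left(-292368\right) \frac{1}{474618} - \sqrt{-24677} = - \frac{48728}{79103} - i \sqrt{24677}$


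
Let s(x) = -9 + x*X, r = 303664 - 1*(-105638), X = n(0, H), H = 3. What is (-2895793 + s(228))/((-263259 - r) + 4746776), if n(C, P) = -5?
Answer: -2896942/4074215 ≈ -0.71104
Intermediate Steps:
X = -5
r = 409302 (r = 303664 + 105638 = 409302)
s(x) = -9 - 5*x (s(x) = -9 + x*(-5) = -9 - 5*x)
(-2895793 + s(228))/((-263259 - r) + 4746776) = (-2895793 + (-9 - 5*228))/((-263259 - 1*409302) + 4746776) = (-2895793 + (-9 - 1140))/((-263259 - 409302) + 4746776) = (-2895793 - 1149)/(-672561 + 4746776) = -2896942/4074215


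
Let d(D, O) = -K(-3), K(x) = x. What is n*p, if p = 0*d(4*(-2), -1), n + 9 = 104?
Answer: 0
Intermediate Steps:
n = 95 (n = -9 + 104 = 95)
d(D, O) = 3 (d(D, O) = -1*(-3) = 3)
p = 0 (p = 0*3 = 0)
n*p = 95*0 = 0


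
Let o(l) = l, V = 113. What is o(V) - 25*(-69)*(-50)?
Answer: -86137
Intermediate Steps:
o(V) - 25*(-69)*(-50) = 113 - 25*(-69)*(-50) = 113 - (-1725)*(-50) = 113 - 1*86250 = 113 - 86250 = -86137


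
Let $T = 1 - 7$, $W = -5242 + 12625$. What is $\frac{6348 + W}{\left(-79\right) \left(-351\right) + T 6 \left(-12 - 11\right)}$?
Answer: $\frac{4577}{9519} \approx 0.48083$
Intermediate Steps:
$W = 7383$
$T = -6$
$\frac{6348 + W}{\left(-79\right) \left(-351\right) + T 6 \left(-12 - 11\right)} = \frac{6348 + 7383}{\left(-79\right) \left(-351\right) + \left(-6\right) 6 \left(-12 - 11\right)} = \frac{13731}{27729 - 36 \left(-12 - 11\right)} = \frac{13731}{27729 - -828} = \frac{13731}{27729 + 828} = \frac{13731}{28557} = 13731 \cdot \frac{1}{28557} = \frac{4577}{9519}$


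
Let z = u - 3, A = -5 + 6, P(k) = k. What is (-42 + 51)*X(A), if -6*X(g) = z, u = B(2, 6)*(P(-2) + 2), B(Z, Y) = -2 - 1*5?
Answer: 9/2 ≈ 4.5000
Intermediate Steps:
B(Z, Y) = -7 (B(Z, Y) = -2 - 5 = -7)
A = 1
u = 0 (u = -7*(-2 + 2) = -7*0 = 0)
z = -3 (z = 0 - 3 = -3)
X(g) = ½ (X(g) = -⅙*(-3) = ½)
(-42 + 51)*X(A) = (-42 + 51)*(½) = 9*(½) = 9/2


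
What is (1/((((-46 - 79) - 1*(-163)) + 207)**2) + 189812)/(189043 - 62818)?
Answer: 1265940589/841850625 ≈ 1.5038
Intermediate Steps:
(1/((((-46 - 79) - 1*(-163)) + 207)**2) + 189812)/(189043 - 62818) = (1/(((-125 + 163) + 207)**2) + 189812)/126225 = (1/((38 + 207)**2) + 189812)*(1/126225) = (1/(245**2) + 189812)*(1/126225) = (1/60025 + 189812)*(1/126225) = (11393465301/60025)*(1/126225) = 1265940589/841850625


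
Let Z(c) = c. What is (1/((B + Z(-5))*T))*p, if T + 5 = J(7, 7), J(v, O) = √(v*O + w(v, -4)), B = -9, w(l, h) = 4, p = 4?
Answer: -5/98 - √53/98 ≈ -0.12531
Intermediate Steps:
J(v, O) = √(4 + O*v) (J(v, O) = √(v*O + 4) = √(O*v + 4) = √(4 + O*v))
T = -5 + √53 (T = -5 + √(4 + 7*7) = -5 + √(4 + 49) = -5 + √53 ≈ 2.2801)
(1/((B + Z(-5))*T))*p = (1/((-9 - 5)*(-5 + √53)))*4 = (1/((-14)*(-5 + √53)))*4 = -1/(14*(-5 + √53))*4 = -2/(7*(-5 + √53))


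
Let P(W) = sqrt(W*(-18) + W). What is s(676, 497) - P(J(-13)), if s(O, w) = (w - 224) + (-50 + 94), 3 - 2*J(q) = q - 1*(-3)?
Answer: 317 - I*sqrt(442)/2 ≈ 317.0 - 10.512*I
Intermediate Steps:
J(q) = -q/2 (J(q) = 3/2 - (q - 1*(-3))/2 = 3/2 - (q + 3)/2 = 3/2 - (3 + q)/2 = 3/2 + (-3/2 - q/2) = -q/2)
P(W) = sqrt(17)*sqrt(-W) (P(W) = sqrt(-18*W + W) = sqrt(-17*W) = sqrt(17)*sqrt(-W))
s(O, w) = -180 + w (s(O, w) = (-224 + w) + 44 = -180 + w)
s(676, 497) - P(J(-13)) = (-180 + 497) - sqrt(17)*sqrt(-(-1)*(-13)/2) = 317 - sqrt(17)*sqrt(-1*13/2) = 317 - sqrt(17)*sqrt(-13/2) = 317 - sqrt(17)*I*sqrt(26)/2 = 317 - I*sqrt(442)/2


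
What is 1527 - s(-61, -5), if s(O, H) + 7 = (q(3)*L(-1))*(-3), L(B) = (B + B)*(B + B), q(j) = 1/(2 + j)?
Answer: 7682/5 ≈ 1536.4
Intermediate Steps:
L(B) = 4*B² (L(B) = (2*B)*(2*B) = 4*B²)
s(O, H) = -47/5 (s(O, H) = -7 + ((4*(-1)²)/(2 + 3))*(-3) = -7 + ((4*1)/5)*(-3) = -7 + ((⅕)*4)*(-3) = -7 + (⅘)*(-3) = -7 - 12/5 = -47/5)
1527 - s(-61, -5) = 1527 - 1*(-47/5) = 1527 + 47/5 = 7682/5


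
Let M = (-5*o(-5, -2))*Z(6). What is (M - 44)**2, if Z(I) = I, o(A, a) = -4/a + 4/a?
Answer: 1936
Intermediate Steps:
o(A, a) = 0
M = 0 (M = -5*0*6 = 0*6 = 0)
(M - 44)**2 = (0 - 44)**2 = (-44)**2 = 1936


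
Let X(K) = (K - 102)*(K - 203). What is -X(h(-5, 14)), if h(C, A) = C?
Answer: -22256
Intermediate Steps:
X(K) = (-203 + K)*(-102 + K) (X(K) = (-102 + K)*(-203 + K) = (-203 + K)*(-102 + K))
-X(h(-5, 14)) = -(20706 + (-5)² - 305*(-5)) = -(20706 + 25 + 1525) = -1*22256 = -22256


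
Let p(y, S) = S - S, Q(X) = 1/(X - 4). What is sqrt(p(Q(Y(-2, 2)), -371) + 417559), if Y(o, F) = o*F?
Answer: sqrt(417559) ≈ 646.19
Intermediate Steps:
Y(o, F) = F*o
Q(X) = 1/(-4 + X)
p(y, S) = 0
sqrt(p(Q(Y(-2, 2)), -371) + 417559) = sqrt(0 + 417559) = sqrt(417559)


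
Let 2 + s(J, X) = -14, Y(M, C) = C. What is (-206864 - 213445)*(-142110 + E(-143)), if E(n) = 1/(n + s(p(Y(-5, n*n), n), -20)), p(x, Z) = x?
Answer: 3165696075573/53 ≈ 5.9730e+10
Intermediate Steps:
s(J, X) = -16 (s(J, X) = -2 - 14 = -16)
E(n) = 1/(-16 + n) (E(n) = 1/(n - 16) = 1/(-16 + n))
(-206864 - 213445)*(-142110 + E(-143)) = (-206864 - 213445)*(-142110 + 1/(-16 - 143)) = -420309*(-142110 + 1/(-159)) = -420309*(-142110 - 1/159) = -420309*(-22595491/159) = 3165696075573/53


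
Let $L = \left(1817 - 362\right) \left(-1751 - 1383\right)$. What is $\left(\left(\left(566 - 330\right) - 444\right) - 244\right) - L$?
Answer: $4559518$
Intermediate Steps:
$L = -4559970$ ($L = 1455 \left(-3134\right) = -4559970$)
$\left(\left(\left(566 - 330\right) - 444\right) - 244\right) - L = \left(\left(\left(566 - 330\right) - 444\right) - 244\right) - -4559970 = \left(\left(\left(566 - 330\right) - 444\right) - 244\right) + 4559970 = \left(\left(236 - 444\right) - 244\right) + 4559970 = \left(-208 - 244\right) + 4559970 = -452 + 4559970 = 4559518$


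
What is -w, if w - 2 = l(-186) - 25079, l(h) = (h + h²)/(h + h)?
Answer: 50339/2 ≈ 25170.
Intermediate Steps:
l(h) = (h + h²)/(2*h) (l(h) = (h + h²)/((2*h)) = (h + h²)*(1/(2*h)) = (h + h²)/(2*h))
w = -50339/2 (w = 2 + ((½ + (½)*(-186)) - 25079) = 2 + ((½ - 93) - 25079) = 2 + (-185/2 - 25079) = 2 - 50343/2 = -50339/2 ≈ -25170.)
-w = -1*(-50339/2) = 50339/2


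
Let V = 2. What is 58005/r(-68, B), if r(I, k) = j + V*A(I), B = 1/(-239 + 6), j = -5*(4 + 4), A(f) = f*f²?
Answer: -58005/628904 ≈ -0.092232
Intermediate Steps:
A(f) = f³
j = -40 (j = -5*8 = -40)
B = -1/233 (B = 1/(-233) = -1/233 ≈ -0.0042918)
r(I, k) = -40 + 2*I³
58005/r(-68, B) = 58005/(-40 + 2*(-68)³) = 58005/(-40 + 2*(-314432)) = 58005/(-40 - 628864) = 58005/(-628904) = 58005*(-1/628904) = -58005/628904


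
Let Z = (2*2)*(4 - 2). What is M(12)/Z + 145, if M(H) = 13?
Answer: 1173/8 ≈ 146.63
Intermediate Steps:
Z = 8 (Z = 4*2 = 8)
M(12)/Z + 145 = 13/8 + 145 = 1173/8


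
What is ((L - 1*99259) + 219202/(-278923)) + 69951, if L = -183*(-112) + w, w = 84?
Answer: -2434659146/278923 ≈ -8728.8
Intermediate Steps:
L = 20580 (L = -183*(-112) + 84 = 20496 + 84 = 20580)
((L - 1*99259) + 219202/(-278923)) + 69951 = ((20580 - 1*99259) + 219202/(-278923)) + 69951 = ((20580 - 99259) + 219202*(-1/278923)) + 69951 = (-78679 - 219202/278923) + 69951 = -21945601919/278923 + 69951 = -2434659146/278923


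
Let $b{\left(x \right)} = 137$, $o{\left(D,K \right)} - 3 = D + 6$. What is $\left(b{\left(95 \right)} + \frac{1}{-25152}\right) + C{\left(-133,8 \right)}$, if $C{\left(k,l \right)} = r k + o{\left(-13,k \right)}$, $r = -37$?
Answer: $\frac{127118207}{25152} \approx 5054.0$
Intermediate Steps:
$o{\left(D,K \right)} = 9 + D$ ($o{\left(D,K \right)} = 3 + \left(D + 6\right) = 3 + \left(6 + D\right) = 9 + D$)
$C{\left(k,l \right)} = -4 - 37 k$ ($C{\left(k,l \right)} = - 37 k + \left(9 - 13\right) = - 37 k - 4 = -4 - 37 k$)
$\left(b{\left(95 \right)} + \frac{1}{-25152}\right) + C{\left(-133,8 \right)} = \left(137 + \frac{1}{-25152}\right) - -4917 = \left(137 - \frac{1}{25152}\right) + \left(-4 + 4921\right) = \frac{3445823}{25152} + 4917 = \frac{127118207}{25152}$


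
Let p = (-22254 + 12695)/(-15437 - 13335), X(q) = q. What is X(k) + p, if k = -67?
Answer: -1918165/28772 ≈ -66.668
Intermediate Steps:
p = 9559/28772 (p = -9559/(-28772) = -9559*(-1/28772) = 9559/28772 ≈ 0.33223)
X(k) + p = -67 + 9559/28772 = -1918165/28772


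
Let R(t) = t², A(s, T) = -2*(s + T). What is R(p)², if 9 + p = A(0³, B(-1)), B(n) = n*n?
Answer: 14641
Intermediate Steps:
B(n) = n²
A(s, T) = -2*T - 2*s (A(s, T) = -2*(T + s) = -2*T - 2*s)
p = -11 (p = -9 + (-2*(-1)² - 2*0³) = -9 + (-2*1 - 2*0) = -9 + (-2 + 0) = -9 - 2 = -11)
R(p)² = ((-11)²)² = 121² = 14641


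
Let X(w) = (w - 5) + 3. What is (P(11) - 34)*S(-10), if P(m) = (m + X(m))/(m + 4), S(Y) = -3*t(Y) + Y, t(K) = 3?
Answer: 1862/3 ≈ 620.67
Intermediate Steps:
X(w) = -2 + w (X(w) = (-5 + w) + 3 = -2 + w)
S(Y) = -9 + Y (S(Y) = -3*3 + Y = -9 + Y)
P(m) = (-2 + 2*m)/(4 + m) (P(m) = (m + (-2 + m))/(m + 4) = (-2 + 2*m)/(4 + m))
(P(11) - 34)*S(-10) = (2*(-1 + 11)/(4 + 11) - 34)*(-9 - 10) = (2*10/15 - 34)*(-19) = (2*(1/15)*10 - 34)*(-19) = (4/3 - 34)*(-19) = -98/3*(-19) = 1862/3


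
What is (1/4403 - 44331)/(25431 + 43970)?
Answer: -195189392/305572603 ≈ -0.63877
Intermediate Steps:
(1/4403 - 44331)/(25431 + 43970) = (1/4403 - 44331)/69401 = -195189392/4403*1/69401 = -195189392/305572603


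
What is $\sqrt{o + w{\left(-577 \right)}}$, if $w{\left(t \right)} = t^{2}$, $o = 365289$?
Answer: $\sqrt{698218} \approx 835.59$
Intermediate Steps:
$\sqrt{o + w{\left(-577 \right)}} = \sqrt{365289 + \left(-577\right)^{2}} = \sqrt{365289 + 332929} = \sqrt{698218}$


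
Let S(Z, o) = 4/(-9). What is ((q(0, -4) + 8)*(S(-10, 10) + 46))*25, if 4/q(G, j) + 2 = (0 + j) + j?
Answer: 77900/9 ≈ 8655.6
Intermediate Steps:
S(Z, o) = -4/9 (S(Z, o) = 4*(-⅑) = -4/9)
q(G, j) = 4/(-2 + 2*j) (q(G, j) = 4/(-2 + ((0 + j) + j)) = 4/(-2 + (j + j)) = 4/(-2 + 2*j))
((q(0, -4) + 8)*(S(-10, 10) + 46))*25 = ((2/(-1 - 4) + 8)*(-4/9 + 46))*25 = ((2/(-5) + 8)*(410/9))*25 = ((2*(-⅕) + 8)*(410/9))*25 = ((-⅖ + 8)*(410/9))*25 = ((38/5)*(410/9))*25 = (3116/9)*25 = 77900/9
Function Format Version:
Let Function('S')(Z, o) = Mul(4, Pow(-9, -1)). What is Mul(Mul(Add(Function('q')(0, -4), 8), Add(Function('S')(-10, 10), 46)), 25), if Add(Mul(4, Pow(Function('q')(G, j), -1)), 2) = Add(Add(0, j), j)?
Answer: Rational(77900, 9) ≈ 8655.6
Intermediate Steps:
Function('S')(Z, o) = Rational(-4, 9) (Function('S')(Z, o) = Mul(4, Rational(-1, 9)) = Rational(-4, 9))
Function('q')(G, j) = Mul(4, Pow(Add(-2, Mul(2, j)), -1)) (Function('q')(G, j) = Mul(4, Pow(Add(-2, Add(Add(0, j), j)), -1)) = Mul(4, Pow(Add(-2, Add(j, j)), -1)) = Mul(4, Pow(Add(-2, Mul(2, j)), -1)))
Mul(Mul(Add(Function('q')(0, -4), 8), Add(Function('S')(-10, 10), 46)), 25) = Mul(Mul(Add(Mul(2, Pow(Add(-1, -4), -1)), 8), Add(Rational(-4, 9), 46)), 25) = Mul(Mul(Add(Mul(2, Pow(-5, -1)), 8), Rational(410, 9)), 25) = Mul(Mul(Add(Mul(2, Rational(-1, 5)), 8), Rational(410, 9)), 25) = Mul(Mul(Add(Rational(-2, 5), 8), Rational(410, 9)), 25) = Mul(Mul(Rational(38, 5), Rational(410, 9)), 25) = Mul(Rational(3116, 9), 25) = Rational(77900, 9)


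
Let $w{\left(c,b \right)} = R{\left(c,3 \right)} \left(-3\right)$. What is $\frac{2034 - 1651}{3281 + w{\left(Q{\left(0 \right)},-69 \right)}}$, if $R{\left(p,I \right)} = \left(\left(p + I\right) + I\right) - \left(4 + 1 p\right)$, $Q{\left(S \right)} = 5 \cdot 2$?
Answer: $\frac{383}{3275} \approx 0.11695$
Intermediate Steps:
$Q{\left(S \right)} = 10$
$R{\left(p,I \right)} = -4 + 2 I$ ($R{\left(p,I \right)} = \left(\left(I + p\right) + I\right) - \left(4 + p\right) = \left(p + 2 I\right) - \left(4 + p\right) = -4 + 2 I$)
$w{\left(c,b \right)} = -6$ ($w{\left(c,b \right)} = \left(-4 + 2 \cdot 3\right) \left(-3\right) = \left(-4 + 6\right) \left(-3\right) = 2 \left(-3\right) = -6$)
$\frac{2034 - 1651}{3281 + w{\left(Q{\left(0 \right)},-69 \right)}} = \frac{2034 - 1651}{3281 - 6} = \frac{383}{3275}$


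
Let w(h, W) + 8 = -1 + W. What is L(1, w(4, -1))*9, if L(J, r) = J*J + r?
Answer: -81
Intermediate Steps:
w(h, W) = -9 + W (w(h, W) = -8 + (-1 + W) = -9 + W)
L(J, r) = r + J**2 (L(J, r) = J**2 + r = r + J**2)
L(1, w(4, -1))*9 = ((-9 - 1) + 1**2)*9 = (-10 + 1)*9 = -9*9 = -81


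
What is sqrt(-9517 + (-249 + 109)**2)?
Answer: sqrt(10083) ≈ 100.41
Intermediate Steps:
sqrt(-9517 + (-249 + 109)**2) = sqrt(-9517 + (-140)**2) = sqrt(-9517 + 19600) = sqrt(10083)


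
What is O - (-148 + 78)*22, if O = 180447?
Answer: 181987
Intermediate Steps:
O - (-148 + 78)*22 = 180447 - (-148 + 78)*22 = 180447 - (-70)*22 = 180447 - 1*(-1540) = 180447 + 1540 = 181987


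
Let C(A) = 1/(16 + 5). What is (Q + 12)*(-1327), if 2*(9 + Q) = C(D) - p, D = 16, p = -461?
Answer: -6507608/21 ≈ -3.0989e+5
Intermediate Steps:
C(A) = 1/21
Q = 4652/21 (Q = -9 + (1/21 - 1*(-461))/2 = -9 + (1/21 + 461)/2 = -9 + (½)*(9682/21) = -9 + 4841/21 = 4652/21 ≈ 221.52)
(Q + 12)*(-1327) = (4652/21 + 12)*(-1327) = (4904/21)*(-1327) = -6507608/21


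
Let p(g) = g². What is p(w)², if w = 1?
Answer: 1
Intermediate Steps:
p(w)² = (1²)² = 1² = 1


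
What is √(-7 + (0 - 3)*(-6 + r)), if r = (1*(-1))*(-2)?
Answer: √5 ≈ 2.2361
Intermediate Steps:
r = 2 (r = -1*(-2) = 2)
√(-7 + (0 - 3)*(-6 + r)) = √(-7 + (0 - 3)*(-6 + 2)) = √(-7 - 3*(-4)) = √(-7 + 12) = √5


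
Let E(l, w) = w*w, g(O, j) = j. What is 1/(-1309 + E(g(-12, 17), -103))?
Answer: 1/9300 ≈ 0.00010753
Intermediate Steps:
E(l, w) = w²
1/(-1309 + E(g(-12, 17), -103)) = 1/(-1309 + (-103)²) = 1/(-1309 + 10609) = 1/9300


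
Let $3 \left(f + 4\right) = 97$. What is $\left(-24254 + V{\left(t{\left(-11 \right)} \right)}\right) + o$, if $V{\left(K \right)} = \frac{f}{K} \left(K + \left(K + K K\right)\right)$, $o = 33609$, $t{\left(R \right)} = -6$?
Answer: $\frac{27725}{3} \approx 9241.7$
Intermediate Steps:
$f = \frac{85}{3}$ ($f = -4 + \frac{1}{3} \cdot 97 = -4 + \frac{97}{3} = \frac{85}{3} \approx 28.333$)
$V{\left(K \right)} = \frac{85 \left(K^{2} + 2 K\right)}{3 K}$ ($V{\left(K \right)} = \frac{85}{3 K} \left(K + \left(K + K K\right)\right) = \frac{85}{3 K} \left(K + \left(K + K^{2}\right)\right) = \frac{85}{3 K} \left(K^{2} + 2 K\right) = \frac{85 \left(K^{2} + 2 K\right)}{3 K}$)
$\left(-24254 + V{\left(t{\left(-11 \right)} \right)}\right) + o = \left(-24254 + \left(\frac{170}{3} + \frac{85}{3} \left(-6\right)\right)\right) + 33609 = \left(-24254 + \left(\frac{170}{3} - 170\right)\right) + 33609 = \left(-24254 - \frac{340}{3}\right) + 33609 = - \frac{73102}{3} + 33609 = \frac{27725}{3}$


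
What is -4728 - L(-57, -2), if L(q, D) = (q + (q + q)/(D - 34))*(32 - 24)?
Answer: -12892/3 ≈ -4297.3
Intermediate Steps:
L(q, D) = 8*q + 16*q/(-34 + D) (L(q, D) = (q + (2*q)/(-34 + D))*8 = (q + 2*q/(-34 + D))*8 = 8*q + 16*q/(-34 + D))
-4728 - L(-57, -2) = -4728 - 8*(-57)*(-32 - 2)/(-34 - 2) = -4728 - 8*(-57)*(-34)/(-36) = -4728 - 8*(-57)*(-1)*(-34)/36 = -4728 - 1*(-1292/3) = -4728 + 1292/3 = -12892/3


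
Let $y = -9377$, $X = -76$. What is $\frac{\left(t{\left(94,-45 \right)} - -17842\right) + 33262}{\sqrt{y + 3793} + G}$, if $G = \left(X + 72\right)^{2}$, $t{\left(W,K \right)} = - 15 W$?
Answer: $\frac{49694}{365} - \frac{24847 i \sqrt{349}}{730} \approx 136.15 - 635.86 i$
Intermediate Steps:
$G = 16$ ($G = \left(-76 + 72\right)^{2} = \left(-4\right)^{2} = 16$)
$\frac{\left(t{\left(94,-45 \right)} - -17842\right) + 33262}{\sqrt{y + 3793} + G} = \frac{\left(\left(-15\right) 94 - -17842\right) + 33262}{\sqrt{-9377 + 3793} + 16} = \frac{\left(-1410 + 17842\right) + 33262}{\sqrt{-5584} + 16} = \frac{16432 + 33262}{4 i \sqrt{349} + 16} = \frac{49694}{16 + 4 i \sqrt{349}}$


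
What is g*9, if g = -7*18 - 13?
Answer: -1251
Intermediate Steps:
g = -139 (g = -126 - 13 = -139)
g*9 = -139*9 = -1251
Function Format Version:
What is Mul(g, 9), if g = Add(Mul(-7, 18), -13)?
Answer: -1251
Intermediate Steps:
g = -139 (g = Add(-126, -13) = -139)
Mul(g, 9) = Mul(-139, 9) = -1251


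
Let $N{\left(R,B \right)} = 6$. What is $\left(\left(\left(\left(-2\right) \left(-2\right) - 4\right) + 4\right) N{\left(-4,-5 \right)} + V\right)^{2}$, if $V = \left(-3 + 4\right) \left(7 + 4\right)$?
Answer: $1225$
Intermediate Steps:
$V = 11$ ($V = 1 \cdot 11 = 11$)
$\left(\left(\left(\left(-2\right) \left(-2\right) - 4\right) + 4\right) N{\left(-4,-5 \right)} + V\right)^{2} = \left(\left(\left(\left(-2\right) \left(-2\right) - 4\right) + 4\right) 6 + 11\right)^{2} = \left(\left(\left(4 - 4\right) + 4\right) 6 + 11\right)^{2} = \left(\left(0 + 4\right) 6 + 11\right)^{2} = \left(4 \cdot 6 + 11\right)^{2} = \left(24 + 11\right)^{2} = 35^{2} = 1225$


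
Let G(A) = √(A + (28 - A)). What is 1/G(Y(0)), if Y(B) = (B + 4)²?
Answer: √7/14 ≈ 0.18898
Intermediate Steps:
Y(B) = (4 + B)²
G(A) = 2*√7 (G(A) = √28 = 2*√7)
1/G(Y(0)) = 1/(2*√7) = √7/14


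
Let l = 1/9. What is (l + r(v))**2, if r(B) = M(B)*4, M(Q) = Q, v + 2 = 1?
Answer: 1225/81 ≈ 15.123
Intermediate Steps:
v = -1 (v = -2 + 1 = -1)
r(B) = 4*B (r(B) = B*4 = 4*B)
l = 1/9 ≈ 0.11111
(l + r(v))**2 = (1/9 + 4*(-1))**2 = (1/9 - 4)**2 = (-35/9)**2 = 1225/81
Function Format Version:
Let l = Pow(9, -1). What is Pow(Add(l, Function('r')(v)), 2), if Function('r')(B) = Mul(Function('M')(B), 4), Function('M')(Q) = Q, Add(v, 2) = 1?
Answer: Rational(1225, 81) ≈ 15.123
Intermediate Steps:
v = -1 (v = Add(-2, 1) = -1)
Function('r')(B) = Mul(4, B) (Function('r')(B) = Mul(B, 4) = Mul(4, B))
l = Rational(1, 9) ≈ 0.11111
Pow(Add(l, Function('r')(v)), 2) = Pow(Add(Rational(1, 9), Mul(4, -1)), 2) = Pow(Add(Rational(1, 9), -4), 2) = Pow(Rational(-35, 9), 2) = Rational(1225, 81)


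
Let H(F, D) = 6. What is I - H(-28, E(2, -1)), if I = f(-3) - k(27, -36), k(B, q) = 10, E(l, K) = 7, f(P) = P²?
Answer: -7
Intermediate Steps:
I = -1 (I = (-3)² - 1*10 = 9 - 10 = -1)
I - H(-28, E(2, -1)) = -1 - 1*6 = -1 - 6 = -7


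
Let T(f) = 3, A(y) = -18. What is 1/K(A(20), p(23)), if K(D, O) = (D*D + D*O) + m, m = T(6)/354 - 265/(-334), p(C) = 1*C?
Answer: -9853/878869 ≈ -0.011211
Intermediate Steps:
p(C) = C
m = 7901/9853 (m = 3/354 - 265/(-334) = 3*(1/354) - 265*(-1/334) = 1/118 + 265/334 = 7901/9853 ≈ 0.80189)
K(D, O) = 7901/9853 + D² + D*O (K(D, O) = (D*D + D*O) + 7901/9853 = (D² + D*O) + 7901/9853 = 7901/9853 + D² + D*O)
1/K(A(20), p(23)) = 1/(7901/9853 + (-18)² - 18*23) = 1/(7901/9853 + 324 - 414) = 1/(-878869/9853) = -9853/878869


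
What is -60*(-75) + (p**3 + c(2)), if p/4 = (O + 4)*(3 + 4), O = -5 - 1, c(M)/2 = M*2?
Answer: -171108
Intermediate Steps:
c(M) = 4*M (c(M) = 2*(M*2) = 2*(2*M) = 4*M)
O = -6
p = -56 (p = 4*((-6 + 4)*(3 + 4)) = 4*(-2*7) = 4*(-14) = -56)
-60*(-75) + (p**3 + c(2)) = -60*(-75) + ((-56)**3 + 4*2) = 4500 + (-175616 + 8) = 4500 - 175608 = -171108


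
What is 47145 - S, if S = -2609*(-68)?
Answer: -130267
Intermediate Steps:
S = 177412
47145 - S = 47145 - 1*177412 = 47145 - 177412 = -130267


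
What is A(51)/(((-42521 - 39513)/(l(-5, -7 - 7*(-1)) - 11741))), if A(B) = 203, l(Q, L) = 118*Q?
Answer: 2503193/82034 ≈ 30.514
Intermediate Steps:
A(51)/(((-42521 - 39513)/(l(-5, -7 - 7*(-1)) - 11741))) = 203/(((-42521 - 39513)/(118*(-5) - 11741))) = 203/((-82034/(-590 - 11741))) = 203/((-82034/(-12331))) = 203/((-82034*(-1/12331))) = 203/(82034/12331) = 203*(12331/82034) = 2503193/82034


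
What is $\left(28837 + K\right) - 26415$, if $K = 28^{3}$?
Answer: $24374$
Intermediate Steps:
$K = 21952$
$\left(28837 + K\right) - 26415 = \left(28837 + 21952\right) - 26415 = 50789 - 26415 = 24374$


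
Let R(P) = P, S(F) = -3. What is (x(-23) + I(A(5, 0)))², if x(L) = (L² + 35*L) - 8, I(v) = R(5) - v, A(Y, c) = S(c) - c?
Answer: 76176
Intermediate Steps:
A(Y, c) = -3 - c
I(v) = 5 - v
x(L) = -8 + L² + 35*L
(x(-23) + I(A(5, 0)))² = ((-8 + (-23)² + 35*(-23)) + (5 - (-3 - 1*0)))² = ((-8 + 529 - 805) + (5 - (-3 + 0)))² = (-284 + (5 - 1*(-3)))² = (-284 + (5 + 3))² = (-284 + 8)² = (-276)² = 76176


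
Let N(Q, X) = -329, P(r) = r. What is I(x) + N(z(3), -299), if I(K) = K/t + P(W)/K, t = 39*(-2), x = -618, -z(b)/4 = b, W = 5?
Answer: -2579597/8034 ≈ -321.08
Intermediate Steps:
z(b) = -4*b
t = -78
I(K) = 5/K - K/78 (I(K) = K/(-78) + 5/K = K*(-1/78) + 5/K = -K/78 + 5/K = 5/K - K/78)
I(x) + N(z(3), -299) = (5/(-618) - 1/78*(-618)) - 329 = (5*(-1/618) + 103/13) - 329 = (-5/618 + 103/13) - 329 = 63589/8034 - 329 = -2579597/8034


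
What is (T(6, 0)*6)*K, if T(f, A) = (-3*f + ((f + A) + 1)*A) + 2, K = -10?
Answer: 960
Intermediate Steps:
T(f, A) = 2 - 3*f + A*(1 + A + f) (T(f, A) = (-3*f + ((A + f) + 1)*A) + 2 = (-3*f + (1 + A + f)*A) + 2 = (-3*f + A*(1 + A + f)) + 2 = 2 - 3*f + A*(1 + A + f))
(T(6, 0)*6)*K = ((2 + 0 + 0² - 3*6 + 0*6)*6)*(-10) = ((2 + 0 + 0 - 18 + 0)*6)*(-10) = -16*6*(-10) = -96*(-10) = 960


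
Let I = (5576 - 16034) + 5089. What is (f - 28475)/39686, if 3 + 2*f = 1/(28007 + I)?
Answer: -1289302013/1796823336 ≈ -0.71755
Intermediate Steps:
I = -5369 (I = -10458 + 5089 = -5369)
f = -67913/45276 (f = -3/2 + 1/(2*(28007 - 5369)) = -3/2 + (½)/22638 = -3/2 + (½)*(1/22638) = -3/2 + 1/45276 = -67913/45276 ≈ -1.5000)
(f - 28475)/39686 = (-67913/45276 - 28475)/39686 = -1289302013/45276*1/39686 = -1289302013/1796823336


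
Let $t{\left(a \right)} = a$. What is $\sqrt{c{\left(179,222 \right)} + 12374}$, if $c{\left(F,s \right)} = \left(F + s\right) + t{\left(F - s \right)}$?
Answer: $2 \sqrt{3183} \approx 112.84$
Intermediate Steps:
$c{\left(F,s \right)} = 2 F$ ($c{\left(F,s \right)} = \left(F + s\right) + \left(F - s\right) = 2 F$)
$\sqrt{c{\left(179,222 \right)} + 12374} = \sqrt{2 \cdot 179 + 12374} = \sqrt{358 + 12374} = \sqrt{12732} = 2 \sqrt{3183}$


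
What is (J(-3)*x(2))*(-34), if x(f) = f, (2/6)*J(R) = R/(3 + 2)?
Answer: 612/5 ≈ 122.40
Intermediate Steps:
J(R) = 3*R/5 (J(R) = 3*(R/(3 + 2)) = 3*(R/5) = 3*R/5)
(J(-3)*x(2))*(-34) = (((3/5)*(-3))*2)*(-34) = -9/5*2*(-34) = -18/5*(-34) = 612/5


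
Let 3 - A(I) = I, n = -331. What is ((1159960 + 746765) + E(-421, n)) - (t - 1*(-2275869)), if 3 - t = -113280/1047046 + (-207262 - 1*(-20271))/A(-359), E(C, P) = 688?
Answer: -69926542095607/189515326 ≈ -3.6898e+5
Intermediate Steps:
A(I) = 3 - I
t = 98483138951/189515326 (t = 3 - (-113280/1047046 + (-207262 - 1*(-20271))/(3 - 1*(-359))) = 3 - (-113280*1/1047046 + (-207262 + 20271)/(3 + 359)) = 3 - (-56640/523523 - 186991/362) = 3 - 1*(-97914592973/189515326) = 3 + 97914592973/189515326 = 98483138951/189515326 ≈ 519.66)
((1159960 + 746765) + E(-421, n)) - (t - 1*(-2275869)) = ((1159960 + 746765) + 688) - (98483138951/189515326 - 1*(-2275869)) = (1906725 + 688) - (98483138951/189515326 + 2275869) = 1907413 - 1*431410538607245/189515326 = 1907413 - 431410538607245/189515326 = -69926542095607/189515326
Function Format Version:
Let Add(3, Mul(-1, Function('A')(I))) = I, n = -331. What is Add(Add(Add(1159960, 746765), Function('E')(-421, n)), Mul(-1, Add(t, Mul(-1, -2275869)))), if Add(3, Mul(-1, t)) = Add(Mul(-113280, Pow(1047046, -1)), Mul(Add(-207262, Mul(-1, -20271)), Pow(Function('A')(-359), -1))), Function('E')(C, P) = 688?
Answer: Rational(-69926542095607, 189515326) ≈ -3.6898e+5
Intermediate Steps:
Function('A')(I) = Add(3, Mul(-1, I))
t = Rational(98483138951, 189515326) (t = Add(3, Mul(-1, Add(Mul(-113280, Pow(1047046, -1)), Mul(Add(-207262, Mul(-1, -20271)), Pow(Add(3, Mul(-1, -359)), -1))))) = Add(3, Mul(-1, Add(Mul(-113280, Rational(1, 1047046)), Mul(Add(-207262, 20271), Pow(Add(3, 359), -1))))) = Add(3, Mul(-1, Add(Rational(-56640, 523523), Mul(-186991, Pow(362, -1))))) = Add(3, Mul(-1, Add(Rational(-56640, 523523), Mul(-186991, Rational(1, 362))))) = Add(3, Mul(-1, Add(Rational(-56640, 523523), Rational(-186991, 362)))) = Add(3, Mul(-1, Rational(-97914592973, 189515326))) = Add(3, Rational(97914592973, 189515326)) = Rational(98483138951, 189515326) ≈ 519.66)
Add(Add(Add(1159960, 746765), Function('E')(-421, n)), Mul(-1, Add(t, Mul(-1, -2275869)))) = Add(Add(Add(1159960, 746765), 688), Mul(-1, Add(Rational(98483138951, 189515326), Mul(-1, -2275869)))) = Add(Add(1906725, 688), Mul(-1, Add(Rational(98483138951, 189515326), 2275869))) = Add(1907413, Mul(-1, Rational(431410538607245, 189515326))) = Add(1907413, Rational(-431410538607245, 189515326)) = Rational(-69926542095607, 189515326)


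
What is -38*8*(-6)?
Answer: 1824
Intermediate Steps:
-38*8*(-6) = -304*(-6) = 1824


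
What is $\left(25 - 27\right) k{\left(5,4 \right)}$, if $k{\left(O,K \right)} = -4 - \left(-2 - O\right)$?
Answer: $-6$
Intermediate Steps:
$k{\left(O,K \right)} = -2 + O$ ($k{\left(O,K \right)} = -4 + \left(2 + O\right) = -2 + O$)
$\left(25 - 27\right) k{\left(5,4 \right)} = \left(25 - 27\right) \left(-2 + 5\right) = \left(-2\right) 3 = -6$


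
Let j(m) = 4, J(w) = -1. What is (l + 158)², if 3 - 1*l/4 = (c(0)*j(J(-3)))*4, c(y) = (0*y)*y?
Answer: 28900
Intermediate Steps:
c(y) = 0 (c(y) = 0*y = 0)
l = 12 (l = 12 - 4*0*4*4 = 12 - 0*4 = 12 - 4*0 = 12 + 0 = 12)
(l + 158)² = (12 + 158)² = 170² = 28900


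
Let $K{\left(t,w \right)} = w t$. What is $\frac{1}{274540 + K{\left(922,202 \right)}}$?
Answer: $\frac{1}{460784} \approx 2.1702 \cdot 10^{-6}$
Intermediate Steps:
$K{\left(t,w \right)} = t w$
$\frac{1}{274540 + K{\left(922,202 \right)}} = \frac{1}{274540 + 922 \cdot 202} = \frac{1}{274540 + 186244} = \frac{1}{460784}$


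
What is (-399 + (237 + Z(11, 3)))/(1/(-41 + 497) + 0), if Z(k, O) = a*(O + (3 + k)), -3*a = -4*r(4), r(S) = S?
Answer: -32528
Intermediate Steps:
a = 16/3 (a = -(-4)*4/3 = -1/3*(-16) = 16/3 ≈ 5.3333)
Z(k, O) = 16 + 16*O/3 + 16*k/3 (Z(k, O) = 16*(O + (3 + k))/3 = 16*(3 + O + k)/3 = 16 + 16*O/3 + 16*k/3)
(-399 + (237 + Z(11, 3)))/(1/(-41 + 497) + 0) = (-399 + (237 + (16 + (16/3)*3 + (16/3)*11)))/(1/(-41 + 497) + 0) = (-399 + (237 + (16 + 16 + 176/3)))/(1/456 + 0) = (-399 + (237 + 272/3))/(1/456 + 0) = (-399 + 983/3)/(1/456) = -214/3*456 = -32528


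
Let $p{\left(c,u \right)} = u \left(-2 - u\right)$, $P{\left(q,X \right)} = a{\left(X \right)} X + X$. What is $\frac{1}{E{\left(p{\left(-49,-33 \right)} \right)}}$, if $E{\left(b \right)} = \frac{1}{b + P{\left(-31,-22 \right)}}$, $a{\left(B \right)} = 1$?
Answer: $-1067$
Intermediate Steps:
$P{\left(q,X \right)} = 2 X$ ($P{\left(q,X \right)} = 1 X + X = X + X = 2 X$)
$E{\left(b \right)} = \frac{1}{-44 + b}$ ($E{\left(b \right)} = \frac{1}{b + 2 \left(-22\right)} = \frac{1}{b - 44} = \frac{1}{-44 + b}$)
$\frac{1}{E{\left(p{\left(-49,-33 \right)} \right)}} = \frac{1}{\frac{1}{-44 - - 33 \left(2 - 33\right)}} = \frac{1}{\frac{1}{-44 - \left(-33\right) \left(-31\right)}} = \frac{1}{\frac{1}{-44 - 1023}} = \frac{1}{\frac{1}{-1067}} = \frac{1}{- \frac{1}{1067}} = -1067$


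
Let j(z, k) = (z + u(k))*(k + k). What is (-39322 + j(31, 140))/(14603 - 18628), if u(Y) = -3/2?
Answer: 31062/4025 ≈ 7.7173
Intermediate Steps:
u(Y) = -3/2 (u(Y) = -3*½ = -3/2)
j(z, k) = 2*k*(-3/2 + z) (j(z, k) = (z - 3/2)*(k + k) = (-3/2 + z)*(2*k) = 2*k*(-3/2 + z))
(-39322 + j(31, 140))/(14603 - 18628) = (-39322 + 140*(-3 + 2*31))/(14603 - 18628) = (-39322 + 140*(-3 + 62))/(-4025) = (-39322 + 140*59)*(-1/4025) = (-39322 + 8260)*(-1/4025) = -31062*(-1/4025) = 31062/4025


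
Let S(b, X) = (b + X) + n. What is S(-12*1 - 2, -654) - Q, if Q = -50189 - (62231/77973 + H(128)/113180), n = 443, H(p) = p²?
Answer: 110234957096293/2206246035 ≈ 49965.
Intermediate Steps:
Q = -110731362454168/2206246035 (Q = -50189 - (62231/77973 + 128²/113180) = -50189 - (62231*(1/77973) + 16384*(1/113180)) = -50189 - (62231/77973 + 4096/28295) = -50189 - 1*2080203553/2206246035 = -50189 - 2080203553/2206246035 = -110731362454168/2206246035 ≈ -50190.)
S(b, X) = 443 + X + b (S(b, X) = (b + X) + 443 = (X + b) + 443 = 443 + X + b)
S(-12*1 - 2, -654) - Q = (443 - 654 + (-12*1 - 2)) - 1*(-110731362454168/2206246035) = (443 - 654 + (-12 - 2)) + 110731362454168/2206246035 = (443 - 654 - 14) + 110731362454168/2206246035 = -225 + 110731362454168/2206246035 = 110234957096293/2206246035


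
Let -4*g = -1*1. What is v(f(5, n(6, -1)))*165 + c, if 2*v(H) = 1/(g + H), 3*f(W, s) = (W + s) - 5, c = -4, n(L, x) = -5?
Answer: -1058/17 ≈ -62.235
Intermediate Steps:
g = 1/4 (g = -(-1)/4 = -1/4*(-1) = 1/4 ≈ 0.25000)
f(W, s) = -5/3 + W/3 + s/3 (f(W, s) = ((W + s) - 5)/3 = (-5 + W + s)/3 = -5/3 + W/3 + s/3)
v(H) = 1/(2*(1/4 + H))
v(f(5, n(6, -1)))*165 + c = (2/(1 + 4*(-5/3 + (1/3)*5 + (1/3)*(-5))))*165 - 4 = (2/(1 + 4*(-5/3 + 5/3 - 5/3)))*165 - 4 = (2/(1 + 4*(-5/3)))*165 - 4 = (2/(1 - 20/3))*165 - 4 = (2/(-17/3))*165 - 4 = (2*(-3/17))*165 - 4 = -6/17*165 - 4 = -990/17 - 4 = -1058/17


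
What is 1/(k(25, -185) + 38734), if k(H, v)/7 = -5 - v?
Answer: 1/39994 ≈ 2.5004e-5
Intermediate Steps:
k(H, v) = -35 - 7*v (k(H, v) = 7*(-5 - v) = -35 - 7*v)
1/(k(25, -185) + 38734) = 1/((-35 - 7*(-185)) + 38734) = 1/((-35 + 1295) + 38734) = 1/(1260 + 38734) = 1/39994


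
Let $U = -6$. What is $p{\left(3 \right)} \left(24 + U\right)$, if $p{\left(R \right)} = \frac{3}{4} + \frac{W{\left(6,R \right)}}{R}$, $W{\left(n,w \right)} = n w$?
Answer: $\frac{243}{2} \approx 121.5$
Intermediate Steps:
$p{\left(R \right)} = \frac{27}{4}$ ($p{\left(R \right)} = \frac{3}{4} + \frac{6 R}{R} = 3 \cdot \frac{1}{4} + 6 = \frac{3}{4} + 6 = \frac{27}{4}$)
$p{\left(3 \right)} \left(24 + U\right) = \frac{27 \left(24 - 6\right)}{4} = \frac{27}{4} \cdot 18 = \frac{243}{2}$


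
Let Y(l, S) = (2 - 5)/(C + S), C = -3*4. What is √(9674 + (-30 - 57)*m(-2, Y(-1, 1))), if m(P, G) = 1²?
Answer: √9587 ≈ 97.913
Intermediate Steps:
C = -12
Y(l, S) = -3/(-12 + S) (Y(l, S) = (2 - 5)/(-12 + S) = -3/(-12 + S))
m(P, G) = 1
√(9674 + (-30 - 57)*m(-2, Y(-1, 1))) = √(9674 + (-30 - 57)*1) = √(9674 - 87*1) = √(9674 - 87) = √9587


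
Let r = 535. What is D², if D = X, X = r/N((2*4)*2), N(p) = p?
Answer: 286225/256 ≈ 1118.1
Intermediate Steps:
X = 535/16 (X = 535/(((2*4)*2)) = 535/((8*2)) = 535/16 ≈ 33.438)
D = 535/16 ≈ 33.438
D² = (535/16)² = 286225/256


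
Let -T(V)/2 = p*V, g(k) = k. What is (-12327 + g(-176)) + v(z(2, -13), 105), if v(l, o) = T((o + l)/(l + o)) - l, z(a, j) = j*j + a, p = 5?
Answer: -12684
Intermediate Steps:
z(a, j) = a + j² (z(a, j) = j² + a = a + j²)
T(V) = -10*V
v(l, o) = -10 - l (v(l, o) = -10*(o + l)/(l + o) - l = -10*(l + o)/(l + o) - l = -10*1 - l = -10 - l)
(-12327 + g(-176)) + v(z(2, -13), 105) = (-12327 - 176) + (-10 - (2 + (-13)²)) = -12503 + (-10 - (2 + 169)) = -12503 + (-10 - 1*171) = -12503 + (-10 - 171) = -12503 - 181 = -12684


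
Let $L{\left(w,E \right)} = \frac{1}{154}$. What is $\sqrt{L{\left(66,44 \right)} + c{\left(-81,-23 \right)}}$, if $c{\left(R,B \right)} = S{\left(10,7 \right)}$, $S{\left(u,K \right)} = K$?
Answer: $\frac{\sqrt{166166}}{154} \approx 2.647$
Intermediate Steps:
$L{\left(w,E \right)} = \frac{1}{154}$
$c{\left(R,B \right)} = 7$
$\sqrt{L{\left(66,44 \right)} + c{\left(-81,-23 \right)}} = \sqrt{\frac{1}{154} + 7} = \sqrt{\frac{1079}{154}} = \frac{\sqrt{166166}}{154}$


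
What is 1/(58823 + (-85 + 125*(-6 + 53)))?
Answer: 1/64613 ≈ 1.5477e-5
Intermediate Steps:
1/(58823 + (-85 + 125*(-6 + 53))) = 1/(58823 + (-85 + 125*47)) = 1/(58823 + (-85 + 5875)) = 1/(58823 + 5790) = 1/64613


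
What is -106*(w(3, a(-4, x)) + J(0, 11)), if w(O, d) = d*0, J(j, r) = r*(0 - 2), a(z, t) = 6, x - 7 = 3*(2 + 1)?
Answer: 2332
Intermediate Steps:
x = 16 (x = 7 + 3*(2 + 1) = 7 + 3*3 = 7 + 9 = 16)
J(j, r) = -2*r (J(j, r) = r*(-2) = -2*r)
w(O, d) = 0
-106*(w(3, a(-4, x)) + J(0, 11)) = -106*(0 - 2*11) = -106*(0 - 22) = -106*(-22) = 2332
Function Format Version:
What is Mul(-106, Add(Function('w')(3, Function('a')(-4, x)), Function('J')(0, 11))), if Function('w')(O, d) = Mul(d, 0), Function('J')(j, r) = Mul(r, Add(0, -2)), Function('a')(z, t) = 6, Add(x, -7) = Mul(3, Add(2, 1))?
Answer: 2332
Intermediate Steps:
x = 16 (x = Add(7, Mul(3, Add(2, 1))) = Add(7, Mul(3, 3)) = Add(7, 9) = 16)
Function('J')(j, r) = Mul(-2, r) (Function('J')(j, r) = Mul(r, -2) = Mul(-2, r))
Function('w')(O, d) = 0
Mul(-106, Add(Function('w')(3, Function('a')(-4, x)), Function('J')(0, 11))) = Mul(-106, Add(0, Mul(-2, 11))) = Mul(-106, Add(0, -22)) = Mul(-106, -22) = 2332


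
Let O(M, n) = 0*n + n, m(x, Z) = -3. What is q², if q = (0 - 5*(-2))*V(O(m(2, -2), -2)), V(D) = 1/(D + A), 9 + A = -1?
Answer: 25/36 ≈ 0.69444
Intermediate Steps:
A = -10 (A = -9 - 1 = -10)
O(M, n) = n (O(M, n) = 0 + n = n)
V(D) = 1/(-10 + D) (V(D) = 1/(D - 10) = 1/(-10 + D))
q = -⅚ (q = (0 - 5*(-2))/(-10 - 2) = (0 + 10)/(-12) = 10*(-1/12) = -⅚ ≈ -0.83333)
q² = (-⅚)² = 25/36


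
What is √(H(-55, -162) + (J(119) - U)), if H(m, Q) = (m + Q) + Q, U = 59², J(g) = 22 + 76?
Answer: 3*I*√418 ≈ 61.335*I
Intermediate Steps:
J(g) = 98
U = 3481
H(m, Q) = m + 2*Q (H(m, Q) = (Q + m) + Q = m + 2*Q)
√(H(-55, -162) + (J(119) - U)) = √((-55 + 2*(-162)) + (98 - 1*3481)) = √((-55 - 324) + (98 - 3481)) = √(-379 - 3383) = √(-3762) = 3*I*√418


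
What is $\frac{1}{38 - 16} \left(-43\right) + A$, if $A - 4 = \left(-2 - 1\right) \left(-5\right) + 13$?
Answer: $\frac{661}{22} \approx 30.045$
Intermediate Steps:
$A = 32$ ($A = 4 + \left(\left(-2 - 1\right) \left(-5\right) + 13\right) = 4 + \left(\left(-3\right) \left(-5\right) + 13\right) = 4 + \left(15 + 13\right) = 4 + 28 = 32$)
$\frac{1}{38 - 16} \left(-43\right) + A = \frac{1}{38 - 16} \left(-43\right) + 32 = \frac{1}{22} \left(-43\right) + 32 = - \frac{43}{22} + 32 = \frac{661}{22}$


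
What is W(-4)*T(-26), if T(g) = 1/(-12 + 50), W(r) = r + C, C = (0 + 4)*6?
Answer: 10/19 ≈ 0.52632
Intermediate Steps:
C = 24 (C = 4*6 = 24)
W(r) = 24 + r (W(r) = r + 24 = 24 + r)
T(g) = 1/38
W(-4)*T(-26) = (24 - 4)*(1/38) = 20*(1/38) = 10/19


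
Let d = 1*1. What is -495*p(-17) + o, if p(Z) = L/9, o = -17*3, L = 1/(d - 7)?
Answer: -251/6 ≈ -41.833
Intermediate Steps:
d = 1
L = -1/6 (L = 1/(1 - 7) = 1/(-6) = -1/6 ≈ -0.16667)
o = -51
p(Z) = -1/54 (p(Z) = -1/6/9 = -1/6*1/9 = -1/54)
-495*p(-17) + o = -495*(-1/54) - 51 = 55/6 - 51 = -251/6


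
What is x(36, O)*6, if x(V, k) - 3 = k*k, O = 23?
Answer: 3192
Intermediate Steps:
x(V, k) = 3 + k**2 (x(V, k) = 3 + k*k = 3 + k**2)
x(36, O)*6 = (3 + 23**2)*6 = (3 + 529)*6 = 532*6 = 3192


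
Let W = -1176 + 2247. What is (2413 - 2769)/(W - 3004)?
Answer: 356/1933 ≈ 0.18417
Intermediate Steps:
W = 1071
(2413 - 2769)/(W - 3004) = (2413 - 2769)/(1071 - 3004) = -356/(-1933) = -356*(-1/1933) = 356/1933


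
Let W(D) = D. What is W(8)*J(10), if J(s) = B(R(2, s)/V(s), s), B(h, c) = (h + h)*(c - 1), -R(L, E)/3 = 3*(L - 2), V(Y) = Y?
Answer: 0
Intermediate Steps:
R(L, E) = 18 - 9*L (R(L, E) = -9*(L - 2) = -9*(-2 + L) = -3*(-6 + 3*L) = 18 - 9*L)
B(h, c) = 2*h*(-1 + c) (B(h, c) = (2*h)*(-1 + c) = 2*h*(-1 + c))
J(s) = 0 (J(s) = 2*((18 - 9*2)/s)*(-1 + s) = 2*((18 - 18)/s)*(-1 + s) = 2*(0/s)*(-1 + s) = 2*0*(-1 + s) = 0)
W(8)*J(10) = 8*0 = 0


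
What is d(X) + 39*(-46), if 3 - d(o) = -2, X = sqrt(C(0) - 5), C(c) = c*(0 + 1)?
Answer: -1789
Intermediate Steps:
C(c) = c (C(c) = c*1 = c)
X = I*sqrt(5) (X = sqrt(0 - 5) = sqrt(-5) = I*sqrt(5) ≈ 2.2361*I)
d(o) = 5 (d(o) = 3 - 1*(-2) = 3 + 2 = 5)
d(X) + 39*(-46) = 5 + 39*(-46) = 5 - 1794 = -1789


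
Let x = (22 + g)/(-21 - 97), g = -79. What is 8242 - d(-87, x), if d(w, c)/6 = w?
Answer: 8764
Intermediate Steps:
x = 57/118 (x = (22 - 79)/(-21 - 97) = -57/(-118) = -57*(-1/118) = 57/118 ≈ 0.48305)
d(w, c) = 6*w
8242 - d(-87, x) = 8242 - 6*(-87) = 8242 - 1*(-522) = 8242 + 522 = 8764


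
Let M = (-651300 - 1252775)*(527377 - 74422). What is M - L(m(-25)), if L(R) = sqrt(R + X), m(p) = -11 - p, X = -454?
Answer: -862460291625 - 2*I*sqrt(110) ≈ -8.6246e+11 - 20.976*I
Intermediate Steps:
L(R) = sqrt(-454 + R) (L(R) = sqrt(R - 454) = sqrt(-454 + R))
M = -862460291625 (M = -1904075*452955 = -862460291625)
M - L(m(-25)) = -862460291625 - sqrt(-454 + (-11 - 1*(-25))) = -862460291625 - sqrt(-454 + (-11 + 25)) = -862460291625 - sqrt(-454 + 14) = -862460291625 - sqrt(-440) = -862460291625 - 2*I*sqrt(110)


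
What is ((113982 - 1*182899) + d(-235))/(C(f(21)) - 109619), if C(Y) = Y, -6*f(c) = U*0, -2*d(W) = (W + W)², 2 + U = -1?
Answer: 179367/109619 ≈ 1.6363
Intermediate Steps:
U = -3 (U = -2 - 1 = -3)
d(W) = -2*W² (d(W) = -(W + W)²/2 = -4*W²/2 = -2*W²)
f(c) = 0 (f(c) = -(-1)*0/2 = -⅙*0 = 0)
((113982 - 1*182899) + d(-235))/(C(f(21)) - 109619) = ((113982 - 1*182899) - 2*(-235)²)/(0 - 109619) = ((113982 - 182899) - 2*55225)/(-109619) = (-68917 - 110450)*(-1/109619) = -179367*(-1/109619) = 179367/109619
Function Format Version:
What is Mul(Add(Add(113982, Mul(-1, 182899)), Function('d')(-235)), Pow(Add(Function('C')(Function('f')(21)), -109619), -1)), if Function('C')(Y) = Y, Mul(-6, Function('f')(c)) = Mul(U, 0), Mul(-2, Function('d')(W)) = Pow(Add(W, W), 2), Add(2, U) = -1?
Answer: Rational(179367, 109619) ≈ 1.6363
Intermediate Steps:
U = -3 (U = Add(-2, -1) = -3)
Function('d')(W) = Mul(-2, Pow(W, 2)) (Function('d')(W) = Mul(Rational(-1, 2), Pow(Add(W, W), 2)) = Mul(Rational(-1, 2), Pow(Mul(2, W), 2)) = Mul(Rational(-1, 2), Mul(4, Pow(W, 2))) = Mul(-2, Pow(W, 2)))
Function('f')(c) = 0 (Function('f')(c) = Mul(Rational(-1, 6), Mul(-3, 0)) = Mul(Rational(-1, 6), 0) = 0)
Mul(Add(Add(113982, Mul(-1, 182899)), Function('d')(-235)), Pow(Add(Function('C')(Function('f')(21)), -109619), -1)) = Mul(Add(Add(113982, Mul(-1, 182899)), Mul(-2, Pow(-235, 2))), Pow(Add(0, -109619), -1)) = Mul(Add(Add(113982, -182899), Mul(-2, 55225)), Pow(-109619, -1)) = Mul(Add(-68917, -110450), Rational(-1, 109619)) = Mul(-179367, Rational(-1, 109619)) = Rational(179367, 109619)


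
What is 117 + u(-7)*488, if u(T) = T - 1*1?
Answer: -3787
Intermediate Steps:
u(T) = -1 + T (u(T) = T - 1 = -1 + T)
117 + u(-7)*488 = 117 + (-1 - 7)*488 = 117 - 8*488 = 117 - 3904 = -3787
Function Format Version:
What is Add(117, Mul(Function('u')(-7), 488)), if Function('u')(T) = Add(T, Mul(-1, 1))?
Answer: -3787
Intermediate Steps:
Function('u')(T) = Add(-1, T) (Function('u')(T) = Add(T, -1) = Add(-1, T))
Add(117, Mul(Function('u')(-7), 488)) = Add(117, Mul(Add(-1, -7), 488)) = Add(117, Mul(-8, 488)) = Add(117, -3904) = -3787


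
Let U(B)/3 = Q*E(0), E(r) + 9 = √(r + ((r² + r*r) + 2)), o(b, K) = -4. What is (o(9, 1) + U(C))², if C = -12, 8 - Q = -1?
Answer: 62467 - 13338*√2 ≈ 43604.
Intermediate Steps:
Q = 9 (Q = 8 - 1*(-1) = 8 + 1 = 9)
E(r) = -9 + √(2 + r + 2*r²) (E(r) = -9 + √(r + ((r² + r*r) + 2)) = -9 + √(r + ((r² + r²) + 2)) = -9 + √(r + (2*r² + 2)) = -9 + √(r + (2 + 2*r²)) = -9 + √(2 + r + 2*r²))
U(B) = -243 + 27*√2 (U(B) = 3*(9*(-9 + √(2 + 0 + 2*0²))) = 3*(9*(-9 + √(2 + 0 + 2*0))) = 3*(9*(-9 + √(2 + 0 + 0))) = 3*(9*(-9 + √2)) = 3*(-81 + 9*√2) = -243 + 27*√2)
(o(9, 1) + U(C))² = (-4 + (-243 + 27*√2))² = (-247 + 27*√2)²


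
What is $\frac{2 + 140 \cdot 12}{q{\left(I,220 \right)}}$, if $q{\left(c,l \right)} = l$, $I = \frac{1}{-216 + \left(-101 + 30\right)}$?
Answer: $\frac{841}{110} \approx 7.6455$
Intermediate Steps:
$I = - \frac{1}{287}$ ($I = \frac{1}{-216 - 71} = \frac{1}{-287} = - \frac{1}{287} \approx -0.0034843$)
$\frac{2 + 140 \cdot 12}{q{\left(I,220 \right)}} = \frac{2 + 140 \cdot 12}{220} = \left(2 + 1680\right) \frac{1}{220} = 1682 \cdot \frac{1}{220} = \frac{841}{110}$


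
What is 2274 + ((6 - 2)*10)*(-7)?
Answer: 1994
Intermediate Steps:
2274 + ((6 - 2)*10)*(-7) = 2274 + (4*10)*(-7) = 2274 + 40*(-7) = 2274 - 280 = 1994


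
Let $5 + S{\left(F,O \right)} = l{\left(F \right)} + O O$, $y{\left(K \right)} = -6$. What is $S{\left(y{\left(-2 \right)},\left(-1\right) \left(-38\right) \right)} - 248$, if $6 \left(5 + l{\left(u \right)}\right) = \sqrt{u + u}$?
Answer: $1186 + \frac{i \sqrt{3}}{3} \approx 1186.0 + 0.57735 i$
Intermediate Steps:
$l{\left(u \right)} = -5 + \frac{\sqrt{2} \sqrt{u}}{6}$ ($l{\left(u \right)} = -5 + \frac{\sqrt{u + u}}{6} = -5 + \frac{\sqrt{2 u}}{6} = -5 + \frac{\sqrt{2} \sqrt{u}}{6}$)
$S{\left(F,O \right)} = -10 + O^{2} + \frac{\sqrt{2} \sqrt{F}}{6}$ ($S{\left(F,O \right)} = -5 + \left(\left(-5 + \frac{\sqrt{2} \sqrt{F}}{6}\right) + O O\right) = -5 + \left(\left(-5 + \frac{\sqrt{2} \sqrt{F}}{6}\right) + O^{2}\right) = -5 + \left(-5 + O^{2} + \frac{\sqrt{2} \sqrt{F}}{6}\right) = -10 + O^{2} + \frac{\sqrt{2} \sqrt{F}}{6}$)
$S{\left(y{\left(-2 \right)},\left(-1\right) \left(-38\right) \right)} - 248 = \left(-10 + \left(\left(-1\right) \left(-38\right)\right)^{2} + \frac{\sqrt{2} \sqrt{-6}}{6}\right) - 248 = \left(-10 + 38^{2} + \frac{\sqrt{2} i \sqrt{6}}{6}\right) - 248 = \left(-10 + 1444 + \frac{i \sqrt{3}}{3}\right) - 248 = \left(1434 + \frac{i \sqrt{3}}{3}\right) - 248 = 1186 + \frac{i \sqrt{3}}{3}$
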